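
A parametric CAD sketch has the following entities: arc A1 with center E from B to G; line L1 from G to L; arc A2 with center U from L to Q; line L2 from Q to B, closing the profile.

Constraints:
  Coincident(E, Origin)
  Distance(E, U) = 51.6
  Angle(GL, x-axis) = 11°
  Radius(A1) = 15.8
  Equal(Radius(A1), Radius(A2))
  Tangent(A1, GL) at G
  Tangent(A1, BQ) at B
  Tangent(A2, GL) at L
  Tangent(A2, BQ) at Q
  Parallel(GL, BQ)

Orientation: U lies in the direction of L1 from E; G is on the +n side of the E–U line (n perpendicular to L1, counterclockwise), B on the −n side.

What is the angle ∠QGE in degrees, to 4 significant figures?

58.52°

The slot axis is L1's direction at 11.0°, so u = (cos 11.0°, sin 11.0°) = (0.9816, 0.1908) and n = (−sin 11.0°, cos 11.0°) = (-0.1908, 0.9816). E is at the origin and U lies 51.6 along u from E, so U = 51.6·u = (50.65, 9.846). Tangency of A1 to both parallel lines with radius 15.8 puts G and B at E ± 15.8·n: G = (-3.015, 15.51), B = (3.015, -15.51). Equal radii place L and Q the same way about U: L = U + 15.8·n = (47.64, 25.36), Q = U − 15.8·n = (53.67, -5.664). Then cos ∠QGE = GQ·GE / (|GQ||GE|), giving 58.52°.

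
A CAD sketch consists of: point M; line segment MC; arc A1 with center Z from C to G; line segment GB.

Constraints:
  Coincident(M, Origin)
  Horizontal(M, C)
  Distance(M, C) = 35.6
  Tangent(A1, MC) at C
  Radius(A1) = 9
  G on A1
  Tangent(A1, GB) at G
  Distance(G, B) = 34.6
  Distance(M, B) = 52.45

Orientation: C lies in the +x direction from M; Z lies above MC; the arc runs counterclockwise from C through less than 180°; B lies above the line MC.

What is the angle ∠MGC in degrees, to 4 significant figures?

41.51°

M is at the origin; M and C share the same y with |MC| = 35.6 and C on the +x side, so C = (35.60, 0.000). Since A1 is tangent to MC there, ZC ⟂ MC, so Z = C + (0, 9) = (35.60, 9.000). Since ZG ⟂ GB (tangency), |ZB| = √(9.0² + 34.6²) = 35.75 regardless of where G sits on A1. So B lies on both circle(M, 52.45) and circle(Z, 35.75); the above-MC intersection is B = (28.49, 44.04). G is the foot of the tangent from B: G = (43.69, 12.95).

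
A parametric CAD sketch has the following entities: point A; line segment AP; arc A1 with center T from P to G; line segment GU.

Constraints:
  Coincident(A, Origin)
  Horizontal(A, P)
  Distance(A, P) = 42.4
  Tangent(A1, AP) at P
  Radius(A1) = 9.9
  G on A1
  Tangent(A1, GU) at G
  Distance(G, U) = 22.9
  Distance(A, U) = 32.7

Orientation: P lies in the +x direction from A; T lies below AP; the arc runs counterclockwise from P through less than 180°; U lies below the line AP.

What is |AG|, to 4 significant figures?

34.29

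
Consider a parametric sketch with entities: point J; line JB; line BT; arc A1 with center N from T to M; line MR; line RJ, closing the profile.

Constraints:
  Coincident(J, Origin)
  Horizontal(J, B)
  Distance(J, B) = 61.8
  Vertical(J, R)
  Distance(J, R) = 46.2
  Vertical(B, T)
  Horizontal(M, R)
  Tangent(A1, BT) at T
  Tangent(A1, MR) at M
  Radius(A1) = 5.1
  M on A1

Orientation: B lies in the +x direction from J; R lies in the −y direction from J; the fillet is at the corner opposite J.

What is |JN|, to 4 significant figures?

70.03

J is at the origin; J and B share the same y with |JB| = 61.8 and B on the +x side, so B = (61.80, 0.000). JR is vertical with |JR| = 46.2 and R on the −y side, so R = (0.000, -46.20). The virtual corner opposite J is at (61.80, -46.20). Tangency of A1 to BT means the radius NT is perpendicular to BT and tangency of A1 to MR means the radius NM is perpendicular to MR, with radius 5.1, so the center N sits 5.1 in from both sides at N = (56.70, -41.10). Then |JN| = |N − J| = 70.03.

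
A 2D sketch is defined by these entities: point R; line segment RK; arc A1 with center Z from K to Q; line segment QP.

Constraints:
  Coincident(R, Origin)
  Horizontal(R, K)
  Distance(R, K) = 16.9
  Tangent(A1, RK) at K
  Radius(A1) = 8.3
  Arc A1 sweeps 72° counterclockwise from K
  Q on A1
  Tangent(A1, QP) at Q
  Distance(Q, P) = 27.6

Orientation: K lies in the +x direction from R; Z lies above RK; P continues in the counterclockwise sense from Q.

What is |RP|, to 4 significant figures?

46.19

R is at the origin; RK is horizontal with |RK| = 16.9 and K on the +x side, so K = (16.90, 0.000). A1 meets RK tangentially, so ZK is at right angles to RK, so Z = K + (0, 8.3) = (16.90, 8.300). On A1, K sits at bearing -90° from Z; a 72° counterclockwise sweep puts Q at bearing -18°, so Q = Z + 8.3·(cos -18°, sin -18°) = (24.79, 5.735). The tangent condition forces ZQ to be normal to QP, so QP runs along (−sin -18°, cos -18°); with |QP| = 27.6, P = (33.32, 31.98). Then |RP| = |P − R| = 46.19.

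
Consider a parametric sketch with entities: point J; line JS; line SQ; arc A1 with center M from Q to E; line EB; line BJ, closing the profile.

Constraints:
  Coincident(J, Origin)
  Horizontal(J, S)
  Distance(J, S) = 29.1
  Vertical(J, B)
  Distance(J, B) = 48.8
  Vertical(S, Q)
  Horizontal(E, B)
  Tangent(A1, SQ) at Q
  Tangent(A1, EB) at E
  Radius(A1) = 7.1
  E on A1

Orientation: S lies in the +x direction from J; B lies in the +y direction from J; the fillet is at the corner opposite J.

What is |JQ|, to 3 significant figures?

50.8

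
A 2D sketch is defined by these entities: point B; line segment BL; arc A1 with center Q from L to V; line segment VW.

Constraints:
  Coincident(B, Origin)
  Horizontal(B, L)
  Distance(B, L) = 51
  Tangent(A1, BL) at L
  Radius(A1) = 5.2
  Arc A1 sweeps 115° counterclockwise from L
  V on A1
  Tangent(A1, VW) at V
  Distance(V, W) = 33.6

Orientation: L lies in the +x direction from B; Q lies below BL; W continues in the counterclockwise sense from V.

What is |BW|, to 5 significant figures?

71.353

B is at the origin; BL is horizontal with |BL| = 51.0 and L on the +x side, so L = (51.000, 0.0000). The tangent condition forces QL to be normal to BL, so Q = L + (0, -5.2) = (51.000, -5.2000). On A1, L sits at bearing 90° from Q; a 115° counterclockwise sweep puts V at bearing 205°, so V = Q + 5.2·(cos 205°, sin 205°) = (46.287, -7.3976). Since A1 is tangent to VW there, QV ⟂ VW, so VW runs along (−sin 205°, cos 205°); with |VW| = 33.6, W = (60.487, -37.850). Then |BW| = |W − B| = 71.353.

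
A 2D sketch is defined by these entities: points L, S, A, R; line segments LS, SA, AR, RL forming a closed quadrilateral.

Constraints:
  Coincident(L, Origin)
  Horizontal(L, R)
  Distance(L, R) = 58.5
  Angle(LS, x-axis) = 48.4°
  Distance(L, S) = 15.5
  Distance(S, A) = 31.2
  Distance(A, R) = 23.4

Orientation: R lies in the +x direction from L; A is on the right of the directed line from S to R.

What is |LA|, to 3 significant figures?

36.5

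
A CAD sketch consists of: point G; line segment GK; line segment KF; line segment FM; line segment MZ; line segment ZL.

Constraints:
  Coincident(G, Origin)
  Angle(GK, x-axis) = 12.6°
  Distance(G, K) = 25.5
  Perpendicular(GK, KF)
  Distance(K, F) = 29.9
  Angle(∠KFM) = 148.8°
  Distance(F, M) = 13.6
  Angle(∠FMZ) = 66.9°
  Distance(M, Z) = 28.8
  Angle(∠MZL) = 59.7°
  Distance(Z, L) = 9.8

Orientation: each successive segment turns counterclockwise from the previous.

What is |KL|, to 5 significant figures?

22.255

G is at the origin; GK runs at 12.6° with length 25.5, so K = (24.886, 5.5627). GK ⟂ KF, so KF runs at 102.60°; with |KF| = 29.9, F = (18.363, 34.743). ∠KFM = 148.8° gives FM at 133.80° from the x-axis; with |FM| = 13.6, M = (8.9502, 44.559). ∠FMZ = 66.9° gives MZ at -113.10° from the x-axis; with |MZ| = 28.8, Z = (-2.3491, 18.068). ∠MZL = 59.7° gives ZL at 7.2000° from the x-axis; with |ZL| = 9.8, L = (7.3737, 19.296). Then |KL| = |L − K| = 22.255.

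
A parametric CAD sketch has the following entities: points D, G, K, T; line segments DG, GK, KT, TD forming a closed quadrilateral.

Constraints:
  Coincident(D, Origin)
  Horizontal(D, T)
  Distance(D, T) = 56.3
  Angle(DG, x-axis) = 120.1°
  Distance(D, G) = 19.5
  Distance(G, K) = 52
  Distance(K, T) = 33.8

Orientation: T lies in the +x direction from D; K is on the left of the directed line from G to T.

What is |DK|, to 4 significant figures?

50.40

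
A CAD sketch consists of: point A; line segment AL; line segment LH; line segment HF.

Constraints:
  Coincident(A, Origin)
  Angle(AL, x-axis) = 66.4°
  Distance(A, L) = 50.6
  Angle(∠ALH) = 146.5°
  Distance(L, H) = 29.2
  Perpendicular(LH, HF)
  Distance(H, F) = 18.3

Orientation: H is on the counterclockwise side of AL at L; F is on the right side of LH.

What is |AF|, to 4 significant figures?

85.05

∠ALH = 146.5°, so LH runs at 66.4° + (180° − 146.5°) = 99.90° from the x-axis; with |LH| = 29.2, H = L + 29.2·(cos 99.90°, sin 99.90°) = (15.24, 75.13). LH ⟂ HF; with |HF| = 18.3 on the right of LH, F = H + 18.3·(0.9851, 0.1719) = (33.26, 78.28). Then |AF| = |F − A| = 85.05.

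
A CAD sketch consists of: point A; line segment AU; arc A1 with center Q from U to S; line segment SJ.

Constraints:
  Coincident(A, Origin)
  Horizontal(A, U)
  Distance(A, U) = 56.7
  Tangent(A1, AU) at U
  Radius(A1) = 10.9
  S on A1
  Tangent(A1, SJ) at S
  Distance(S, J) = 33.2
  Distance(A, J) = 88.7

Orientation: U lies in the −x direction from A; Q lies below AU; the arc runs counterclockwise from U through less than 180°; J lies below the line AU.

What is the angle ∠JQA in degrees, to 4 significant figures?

145.2°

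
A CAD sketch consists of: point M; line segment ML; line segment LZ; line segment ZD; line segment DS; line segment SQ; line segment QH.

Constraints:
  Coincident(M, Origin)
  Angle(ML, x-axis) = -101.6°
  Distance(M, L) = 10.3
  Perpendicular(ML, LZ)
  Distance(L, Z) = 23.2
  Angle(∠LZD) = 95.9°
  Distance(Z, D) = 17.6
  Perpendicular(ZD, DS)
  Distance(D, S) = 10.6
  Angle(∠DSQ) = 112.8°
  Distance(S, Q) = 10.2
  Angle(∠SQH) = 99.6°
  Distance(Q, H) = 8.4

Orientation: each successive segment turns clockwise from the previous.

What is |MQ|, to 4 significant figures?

9.589

M is at the origin; ML runs at -101.6° with length 10.3, so L = (-2.071, -10.09). The perpendicularity gives LZ at right angles to ML, so LZ runs at 168.4°; with |LZ| = 23.2, Z = (-24.80, -5.425). ∠LZD = 95.9° gives ZD at 84.30° from the x-axis; with |ZD| = 17.6, D = (-23.05, 12.09). The perpendicularity gives DS at right angles to ZD, so DS runs at -5.700°; with |DS| = 10.6, S = (-12.50, 11.04). ∠DSQ = 112.8° gives SQ at -72.90° from the x-axis; with |SQ| = 10.2, Q = (-9.502, 1.286). Then |MQ| = |Q − M| = 9.589.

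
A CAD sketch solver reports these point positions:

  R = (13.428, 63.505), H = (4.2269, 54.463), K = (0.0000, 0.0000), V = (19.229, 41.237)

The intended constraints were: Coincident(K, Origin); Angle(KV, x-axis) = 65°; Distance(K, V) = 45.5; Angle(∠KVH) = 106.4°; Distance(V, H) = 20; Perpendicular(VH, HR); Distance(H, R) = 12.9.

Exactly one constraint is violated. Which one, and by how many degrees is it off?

Perpendicular(VH, HR) — off by 4.10°.

K = (0.00, 0.00) ✓; KV at 65.00° ✓; |KV| = 45.50 ✓; ∠KVH = 106.4° ✓; |VH| = 20.00 ✓; ∠(VH, HR) = 94.10° ✗; |HR| = 12.90 ✓.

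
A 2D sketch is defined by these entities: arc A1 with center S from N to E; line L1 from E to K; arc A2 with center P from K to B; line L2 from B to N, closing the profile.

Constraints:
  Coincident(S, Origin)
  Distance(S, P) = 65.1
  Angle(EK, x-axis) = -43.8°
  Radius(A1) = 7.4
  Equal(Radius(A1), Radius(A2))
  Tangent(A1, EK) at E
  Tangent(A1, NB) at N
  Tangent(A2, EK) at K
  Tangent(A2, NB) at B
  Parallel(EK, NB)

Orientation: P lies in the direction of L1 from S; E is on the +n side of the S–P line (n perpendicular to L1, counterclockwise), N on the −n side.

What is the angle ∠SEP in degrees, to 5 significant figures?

83.515°

The slot axis is L1's direction at -43.8°, so u = (cos -43.8°, sin -43.8°) = (0.72176, -0.69214) and n = (−sin -43.8°, cos -43.8°) = (0.69214, 0.72176). S is at the origin and P lies 65.1 along u from S, so P = 65.1·u = (46.987, -45.059). Tangency of A1 to both parallel lines with radius 7.4 puts E and N at S ± 7.4·n: E = (5.1219, 5.3410), N = (-5.1219, -5.3410). Then cos ∠SEP = ES·EP / (|ES||EP|), giving 83.515°.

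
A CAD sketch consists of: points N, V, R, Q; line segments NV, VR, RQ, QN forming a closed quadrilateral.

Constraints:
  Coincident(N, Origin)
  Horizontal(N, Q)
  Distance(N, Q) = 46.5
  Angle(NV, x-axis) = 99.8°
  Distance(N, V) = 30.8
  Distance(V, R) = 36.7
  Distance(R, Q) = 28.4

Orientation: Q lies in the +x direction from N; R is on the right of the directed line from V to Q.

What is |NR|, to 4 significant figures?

18.30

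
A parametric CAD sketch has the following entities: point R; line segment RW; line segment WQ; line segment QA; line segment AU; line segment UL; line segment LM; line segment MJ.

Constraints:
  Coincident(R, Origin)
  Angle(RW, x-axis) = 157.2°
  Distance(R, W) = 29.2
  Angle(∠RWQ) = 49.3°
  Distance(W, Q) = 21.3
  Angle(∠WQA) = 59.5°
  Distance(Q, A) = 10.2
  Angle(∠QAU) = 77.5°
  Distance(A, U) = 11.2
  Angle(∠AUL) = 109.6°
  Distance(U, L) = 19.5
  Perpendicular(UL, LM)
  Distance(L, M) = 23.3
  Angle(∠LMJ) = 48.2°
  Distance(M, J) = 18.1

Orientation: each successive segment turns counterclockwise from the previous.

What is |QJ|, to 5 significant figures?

0.67812

UL ⟂ LM, so LM runs at -48.700°; with |LM| = 23.3, M = (-22.658, -26.253). ∠LMJ = 48.2° gives MJ at 83.100° from the x-axis; with |MJ| = 18.1, J = (-20.483, -8.2846). Then |QJ| = |J − Q| = 0.67812.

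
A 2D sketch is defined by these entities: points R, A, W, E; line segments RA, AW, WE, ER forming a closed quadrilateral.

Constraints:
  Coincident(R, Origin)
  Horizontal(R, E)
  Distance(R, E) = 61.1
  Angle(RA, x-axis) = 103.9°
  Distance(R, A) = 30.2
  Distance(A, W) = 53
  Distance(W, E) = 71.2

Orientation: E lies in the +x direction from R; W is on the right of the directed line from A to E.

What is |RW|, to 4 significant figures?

24.43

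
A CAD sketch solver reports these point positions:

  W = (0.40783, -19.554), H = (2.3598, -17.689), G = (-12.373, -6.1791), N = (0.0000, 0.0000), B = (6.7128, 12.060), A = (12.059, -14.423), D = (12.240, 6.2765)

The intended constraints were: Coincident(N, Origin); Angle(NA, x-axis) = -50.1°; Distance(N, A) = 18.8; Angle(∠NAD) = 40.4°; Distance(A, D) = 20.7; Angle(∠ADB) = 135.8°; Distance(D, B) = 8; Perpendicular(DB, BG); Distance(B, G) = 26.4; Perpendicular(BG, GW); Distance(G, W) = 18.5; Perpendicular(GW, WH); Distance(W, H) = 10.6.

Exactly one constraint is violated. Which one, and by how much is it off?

Distance(W, H) = 10.6 — off by 7.90.

N = (0.00, 0.00) ✓; NA at -50.10° ✓; |NA| = 18.80 ✓; ∠NAD = 40.40° ✓; |AD| = 20.70 ✓; ∠ADB = 135.8° ✓; |DB| = 8.000 ✓; ∠(DB, BG) = 90.00° ✓; |BG| = 26.40 ✓; ∠(BG, GW) = 90.00° ✓; |GW| = 18.50 ✓; ∠(GW, WH) = 90.00° ✓; |WH| = 2.700 ✗.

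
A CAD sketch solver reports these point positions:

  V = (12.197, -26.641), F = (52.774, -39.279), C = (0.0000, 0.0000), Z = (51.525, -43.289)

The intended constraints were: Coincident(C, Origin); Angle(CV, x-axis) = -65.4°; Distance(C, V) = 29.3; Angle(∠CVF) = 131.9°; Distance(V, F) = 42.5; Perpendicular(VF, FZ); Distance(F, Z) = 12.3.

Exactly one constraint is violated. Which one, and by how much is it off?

Distance(F, Z) = 12.3 — off by 8.10.

C = (0.00, 0.00) ✓; CV at -65.40° ✓; |CV| = 29.30 ✓; ∠CVF = 131.9° ✓; |VF| = 42.50 ✓; ∠(VF, FZ) = 90.00° ✓; |FZ| = 4.200 ✗.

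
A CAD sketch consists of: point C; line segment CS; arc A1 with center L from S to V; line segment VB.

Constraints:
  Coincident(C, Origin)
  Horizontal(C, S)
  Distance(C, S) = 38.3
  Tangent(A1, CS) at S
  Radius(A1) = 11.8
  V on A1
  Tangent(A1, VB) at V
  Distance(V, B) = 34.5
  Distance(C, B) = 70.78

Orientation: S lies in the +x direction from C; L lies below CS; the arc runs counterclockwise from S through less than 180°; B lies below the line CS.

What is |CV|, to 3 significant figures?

36.5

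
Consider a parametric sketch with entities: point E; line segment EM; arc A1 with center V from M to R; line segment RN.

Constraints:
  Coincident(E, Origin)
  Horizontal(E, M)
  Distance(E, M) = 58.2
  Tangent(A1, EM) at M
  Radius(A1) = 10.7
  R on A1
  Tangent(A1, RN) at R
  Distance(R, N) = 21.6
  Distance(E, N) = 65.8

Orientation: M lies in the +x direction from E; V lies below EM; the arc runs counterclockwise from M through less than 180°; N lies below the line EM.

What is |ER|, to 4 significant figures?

50.34

Checks: |VM| = 10.70 ✓; |VR| = 10.70 ✓; ∠(VR, RN) = 90.00° ✓; |RN| = 21.60 ✓; |EN| = 65.80 ✓.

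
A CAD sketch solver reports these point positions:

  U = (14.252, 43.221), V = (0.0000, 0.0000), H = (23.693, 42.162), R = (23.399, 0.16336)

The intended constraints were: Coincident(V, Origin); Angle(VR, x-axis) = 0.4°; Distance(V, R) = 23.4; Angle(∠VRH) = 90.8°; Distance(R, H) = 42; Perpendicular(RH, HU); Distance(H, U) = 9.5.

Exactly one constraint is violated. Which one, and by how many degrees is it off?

Perpendicular(RH, HU) — off by 6.00°.

V = (0.00, 0.00) ✓; VR at 0.4000° ✓; |VR| = 23.40 ✓; ∠VRH = 90.80° ✓; |RH| = 42.00 ✓; ∠(RH, HU) = 84.00° ✗; |HU| = 9.500 ✓.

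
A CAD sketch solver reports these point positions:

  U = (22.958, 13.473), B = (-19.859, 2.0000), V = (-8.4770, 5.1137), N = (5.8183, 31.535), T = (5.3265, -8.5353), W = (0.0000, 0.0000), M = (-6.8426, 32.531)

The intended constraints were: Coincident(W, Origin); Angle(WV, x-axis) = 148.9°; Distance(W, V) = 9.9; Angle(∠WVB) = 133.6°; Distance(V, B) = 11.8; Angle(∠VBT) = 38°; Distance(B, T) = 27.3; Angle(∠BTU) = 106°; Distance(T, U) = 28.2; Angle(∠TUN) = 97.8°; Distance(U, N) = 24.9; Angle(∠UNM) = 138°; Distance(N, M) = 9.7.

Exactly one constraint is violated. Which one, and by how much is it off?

Distance(N, M) = 9.7 — off by 3.00.

W = (0.00, 0.00) ✓; WV at 148.9° ✓; |WV| = 9.900 ✓; ∠WVB = 133.6° ✓; |VB| = 11.80 ✓; ∠VBT = 38.00° ✓; |BT| = 27.30 ✓; ∠BTU = 106.0° ✓; |TU| = 28.20 ✓; ∠TUN = 97.80° ✓; |UN| = 24.90 ✓; ∠UNM = 138.0° ✓; |NM| = 12.70 ✗.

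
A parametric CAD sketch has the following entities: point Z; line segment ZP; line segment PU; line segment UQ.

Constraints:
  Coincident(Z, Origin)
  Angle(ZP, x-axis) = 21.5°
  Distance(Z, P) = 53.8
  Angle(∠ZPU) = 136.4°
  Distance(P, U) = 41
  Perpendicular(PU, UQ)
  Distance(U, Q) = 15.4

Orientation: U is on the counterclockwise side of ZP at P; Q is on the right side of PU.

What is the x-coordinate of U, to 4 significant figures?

67.32

Z is at the origin; ZP runs at 21.5° with length 53.8, so P = 53.8·(cos 21.5°, sin 21.5°) = (50.06, 19.72). ∠ZPU = 136.4°, so PU runs at 21.5° + (180° − 136.4°) = 65.10° from the x-axis; with |PU| = 41.0, U = P + 41.0·(cos 65.10°, sin 65.10°) = (67.32, 56.91). So U.x = 67.32.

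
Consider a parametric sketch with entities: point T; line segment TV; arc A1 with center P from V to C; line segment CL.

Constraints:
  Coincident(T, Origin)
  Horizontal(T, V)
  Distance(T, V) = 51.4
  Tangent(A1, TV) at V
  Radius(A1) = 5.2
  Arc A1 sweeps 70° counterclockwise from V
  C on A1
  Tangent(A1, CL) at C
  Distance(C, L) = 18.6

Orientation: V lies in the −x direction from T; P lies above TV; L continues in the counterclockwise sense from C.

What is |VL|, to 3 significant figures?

23.7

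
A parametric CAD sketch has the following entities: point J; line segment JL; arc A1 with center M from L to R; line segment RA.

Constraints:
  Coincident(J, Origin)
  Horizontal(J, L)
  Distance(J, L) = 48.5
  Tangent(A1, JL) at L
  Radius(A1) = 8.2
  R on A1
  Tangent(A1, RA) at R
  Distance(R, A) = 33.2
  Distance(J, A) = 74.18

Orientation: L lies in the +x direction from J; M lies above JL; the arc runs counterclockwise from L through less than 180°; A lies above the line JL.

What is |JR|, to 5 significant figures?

56.929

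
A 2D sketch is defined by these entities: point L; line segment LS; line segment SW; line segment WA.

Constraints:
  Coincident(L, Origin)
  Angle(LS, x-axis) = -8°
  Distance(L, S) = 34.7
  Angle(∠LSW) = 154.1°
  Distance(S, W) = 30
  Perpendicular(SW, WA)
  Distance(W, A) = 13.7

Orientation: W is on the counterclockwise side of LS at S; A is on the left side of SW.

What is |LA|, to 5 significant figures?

61.232

L is at the origin; LS runs at -8.0° with length 34.7, so S = 34.7·(cos -8.0°, sin -8.0°) = (34.362, -4.8293). ∠LSW = 154.1°, so SW runs at -8.0° + (180° − 154.1°) = 17.900° from the x-axis; with |SW| = 30.0, W = S + 30.0·(cos 17.900°, sin 17.900°) = (62.910, 4.3914). The perpendicularity gives WA at right angles to SW; with |WA| = 13.7 on the left of SW, A = W + 13.7·(-0.30736, 0.95159) = (58.699, 17.428). Then |LA| = |A − L| = 61.232.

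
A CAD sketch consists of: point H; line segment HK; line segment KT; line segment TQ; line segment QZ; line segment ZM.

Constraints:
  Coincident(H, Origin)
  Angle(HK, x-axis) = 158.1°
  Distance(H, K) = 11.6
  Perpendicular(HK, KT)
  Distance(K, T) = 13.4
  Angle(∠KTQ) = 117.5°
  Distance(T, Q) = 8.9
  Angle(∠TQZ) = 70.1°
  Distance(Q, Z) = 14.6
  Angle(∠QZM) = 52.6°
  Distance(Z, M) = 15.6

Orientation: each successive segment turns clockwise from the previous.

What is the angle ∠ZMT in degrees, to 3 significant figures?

64.9°

H is at the origin; HK runs at 158.1° with length 11.6, so K = (-10.8, 4.33). HK ⟂ KT, so KT runs at 68.1°; with |KT| = 13.4, T = (-5.76, 16.8). ∠KTQ = 117.5° gives TQ at 5.60° from the x-axis; with |TQ| = 8.9, Q = (3.09, 17.6). ∠TQZ = 70.1° gives QZ at -104° from the x-axis; with |QZ| = 14.6, Z = (-0.514, 3.48). ∠QZM = 52.6° gives ZM at 128° from the x-axis; with |ZM| = 15.6, M = (-10.2, 15.7). Then cos ∠ZMT = MZ·MT / (|MZ||MT|), giving 64.9°.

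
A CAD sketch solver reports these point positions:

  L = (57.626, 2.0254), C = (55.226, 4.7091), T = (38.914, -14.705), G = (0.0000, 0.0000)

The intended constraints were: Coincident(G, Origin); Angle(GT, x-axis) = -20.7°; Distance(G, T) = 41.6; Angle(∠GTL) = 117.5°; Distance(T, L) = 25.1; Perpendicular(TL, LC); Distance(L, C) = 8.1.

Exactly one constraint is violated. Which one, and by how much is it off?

Distance(L, C) = 8.1 — off by 4.50.

G = (0.00, 0.00) ✓; GT at -20.70° ✓; |GT| = 41.60 ✓; ∠GTL = 117.5° ✓; |TL| = 25.10 ✓; ∠(TL, LC) = 90.01° ✓; |LC| = 3.600 ✗.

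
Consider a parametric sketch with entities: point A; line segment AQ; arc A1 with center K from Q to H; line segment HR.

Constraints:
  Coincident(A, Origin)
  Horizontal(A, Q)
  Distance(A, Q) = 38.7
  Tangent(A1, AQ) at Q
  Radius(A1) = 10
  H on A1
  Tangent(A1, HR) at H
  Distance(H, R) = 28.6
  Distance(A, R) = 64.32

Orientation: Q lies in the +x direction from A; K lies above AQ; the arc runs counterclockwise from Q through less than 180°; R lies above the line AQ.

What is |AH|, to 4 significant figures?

49.34

Checks: A.y = 0.00, Q.y = 0.00 ✓; |KQ| = 10.00 ✓; |KH| = 10.00 ✓; ∠(KH, HR) = 90.00° ✓; |HR| = 28.60 ✓; |AR| = 64.32 ✓.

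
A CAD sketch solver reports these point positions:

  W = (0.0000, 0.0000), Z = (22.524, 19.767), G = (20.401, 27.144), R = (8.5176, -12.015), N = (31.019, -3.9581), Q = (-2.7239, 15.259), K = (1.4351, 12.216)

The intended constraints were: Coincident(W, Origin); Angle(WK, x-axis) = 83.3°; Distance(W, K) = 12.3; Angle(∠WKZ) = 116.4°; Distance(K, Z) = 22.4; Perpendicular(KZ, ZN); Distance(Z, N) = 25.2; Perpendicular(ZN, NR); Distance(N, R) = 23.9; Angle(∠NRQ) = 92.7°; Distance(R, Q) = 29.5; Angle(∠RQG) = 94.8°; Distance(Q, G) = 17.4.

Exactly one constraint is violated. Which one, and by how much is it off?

Distance(Q, G) = 17.4 — off by 8.60.

W = (0.00, 0.00) ✓; WK at 83.30° ✓; |WK| = 12.30 ✓; ∠WKZ = 116.4° ✓; |KZ| = 22.40 ✓; ∠(KZ, ZN) = 90.00° ✓; |ZN| = 25.20 ✓; ∠(ZN, NR) = 90.00° ✓; |NR| = 23.90 ✓; ∠NRQ = 92.70° ✓; |RQ| = 29.50 ✓; ∠RQG = 94.80° ✓; |QG| = 26.00 ✗.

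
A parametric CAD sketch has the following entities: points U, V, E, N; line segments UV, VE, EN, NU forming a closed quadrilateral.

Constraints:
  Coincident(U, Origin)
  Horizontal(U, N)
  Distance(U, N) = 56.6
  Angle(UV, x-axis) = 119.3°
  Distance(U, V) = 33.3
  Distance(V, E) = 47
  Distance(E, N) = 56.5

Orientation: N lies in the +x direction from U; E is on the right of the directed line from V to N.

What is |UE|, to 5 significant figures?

14.411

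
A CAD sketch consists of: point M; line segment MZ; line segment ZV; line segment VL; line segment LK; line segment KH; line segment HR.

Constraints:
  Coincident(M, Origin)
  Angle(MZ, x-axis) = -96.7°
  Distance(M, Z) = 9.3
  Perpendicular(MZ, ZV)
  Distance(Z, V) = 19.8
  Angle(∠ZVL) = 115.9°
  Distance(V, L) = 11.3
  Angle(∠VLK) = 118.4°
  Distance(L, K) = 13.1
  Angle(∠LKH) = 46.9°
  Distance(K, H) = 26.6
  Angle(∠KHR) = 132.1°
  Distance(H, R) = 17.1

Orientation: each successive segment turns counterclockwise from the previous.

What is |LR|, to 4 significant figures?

29.28

M is at the origin; MZ runs at -96.7° with length 9.3, so Z = (-1.085, -9.236). MZ is perpendicular to ZV, so ZV runs at -6.700°; with |ZV| = 19.8, V = (18.58, -11.55). ∠ZVL = 115.9° gives VL at 57.40° from the x-axis; with |VL| = 11.3, L = (24.67, -2.027). ∠VLK = 118.4° gives LK at 119.0° from the x-axis; with |LK| = 13.1, K = (18.32, 9.431). ∠LKH = 46.9° gives KH at -107.9° from the x-axis; with |KH| = 26.6, H = (10.14, -15.88). ∠KHR = 132.1° gives HR at -60.00° from the x-axis; with |HR| = 17.1, R = (18.69, -30.69). Then |LR| = |R − L| = 29.28.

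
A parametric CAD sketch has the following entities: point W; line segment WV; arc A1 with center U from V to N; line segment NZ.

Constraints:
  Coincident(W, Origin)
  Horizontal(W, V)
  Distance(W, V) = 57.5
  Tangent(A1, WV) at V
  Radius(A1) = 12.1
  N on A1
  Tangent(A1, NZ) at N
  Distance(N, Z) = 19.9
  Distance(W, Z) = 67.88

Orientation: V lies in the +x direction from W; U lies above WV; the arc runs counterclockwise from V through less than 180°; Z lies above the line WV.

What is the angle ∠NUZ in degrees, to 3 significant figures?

58.7°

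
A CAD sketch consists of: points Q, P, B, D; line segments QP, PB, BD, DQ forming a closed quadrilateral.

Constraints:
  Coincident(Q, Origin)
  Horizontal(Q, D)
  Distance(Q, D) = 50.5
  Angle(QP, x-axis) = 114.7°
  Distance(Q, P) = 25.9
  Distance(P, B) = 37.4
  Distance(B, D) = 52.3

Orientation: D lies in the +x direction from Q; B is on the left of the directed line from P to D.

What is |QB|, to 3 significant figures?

48.0

Q is at the origin; Q and D share the same y with |QD| = 50.5 and D in +x, so D = (50.5, 0). QP runs at 114.7° with |QP| = 25.9, so P = (-10.8, 23.5). B is determined by |PB| = 37.4 and |BD| = 52.3 together: it lies at the intersection of circle(P, 37.4) and circle(D, 52.3). With |PD| = 65.7, the foot of the radical line on PD is 22.7 from P and the perpendicular offset is √(37.4² − 22.7²) = 29.7. Taking the left-of-PD solution: B = (21.0, 43.2).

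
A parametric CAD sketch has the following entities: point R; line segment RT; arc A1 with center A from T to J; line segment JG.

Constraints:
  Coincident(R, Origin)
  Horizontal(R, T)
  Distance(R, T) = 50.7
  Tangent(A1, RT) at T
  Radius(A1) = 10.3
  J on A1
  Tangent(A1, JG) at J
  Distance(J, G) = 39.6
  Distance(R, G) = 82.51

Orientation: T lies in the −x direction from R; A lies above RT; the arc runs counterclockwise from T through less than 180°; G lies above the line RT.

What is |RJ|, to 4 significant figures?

45.81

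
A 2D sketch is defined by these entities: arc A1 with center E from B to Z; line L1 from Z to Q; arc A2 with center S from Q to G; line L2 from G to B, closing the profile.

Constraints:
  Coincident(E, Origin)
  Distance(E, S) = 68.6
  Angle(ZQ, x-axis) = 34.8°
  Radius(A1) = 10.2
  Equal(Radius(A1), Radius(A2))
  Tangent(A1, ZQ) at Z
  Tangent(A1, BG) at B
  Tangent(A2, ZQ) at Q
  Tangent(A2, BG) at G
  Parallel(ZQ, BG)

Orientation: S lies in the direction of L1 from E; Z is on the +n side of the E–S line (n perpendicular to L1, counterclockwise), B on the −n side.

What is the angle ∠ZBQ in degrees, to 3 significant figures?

73.4°

The slot axis is L1's direction at 34.8°, so u = (cos 34.8°, sin 34.8°) = (0.821, 0.571) and n = (−sin 34.8°, cos 34.8°) = (-0.571, 0.821). E is at the origin and S lies 68.6 along u from E, so S = 68.6·u = (56.3, 39.2). Tangency of A1 to both parallel lines with radius 10.2 puts Z and B at E ± 10.2·n: Z = (-5.82, 8.38), B = (5.82, -8.38). Equal radii place Q and G the same way about S: Q = S + 10.2·n = (50.5, 47.5), G = S − 10.2·n = (62.2, 30.8). Then cos ∠ZBQ = BZ·BQ / (|BZ||BQ|), giving 73.4°.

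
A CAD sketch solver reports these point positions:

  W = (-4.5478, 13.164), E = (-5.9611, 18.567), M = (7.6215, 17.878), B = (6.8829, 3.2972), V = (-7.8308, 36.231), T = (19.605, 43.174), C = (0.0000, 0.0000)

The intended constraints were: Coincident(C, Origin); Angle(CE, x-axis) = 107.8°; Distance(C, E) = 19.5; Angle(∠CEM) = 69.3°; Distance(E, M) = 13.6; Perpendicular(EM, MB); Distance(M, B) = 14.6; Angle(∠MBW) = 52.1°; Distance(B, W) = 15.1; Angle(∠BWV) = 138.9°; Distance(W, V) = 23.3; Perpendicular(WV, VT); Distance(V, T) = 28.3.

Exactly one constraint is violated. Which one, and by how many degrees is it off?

Perpendicular(WV, VT) — off by 6.10°.

C = (0.00, 0.00) ✓; CE at 107.8° ✓; |CE| = 19.50 ✓; ∠CEM = 69.30° ✓; |EM| = 13.60 ✓; ∠(EM, MB) = 90.00° ✓; |MB| = 14.60 ✓; ∠MBW = 52.10° ✓; |BW| = 15.10 ✓; ∠BWV = 138.9° ✓; |WV| = 23.30 ✓; ∠(WV, VT) = 83.90° ✗; |VT| = 28.30 ✓.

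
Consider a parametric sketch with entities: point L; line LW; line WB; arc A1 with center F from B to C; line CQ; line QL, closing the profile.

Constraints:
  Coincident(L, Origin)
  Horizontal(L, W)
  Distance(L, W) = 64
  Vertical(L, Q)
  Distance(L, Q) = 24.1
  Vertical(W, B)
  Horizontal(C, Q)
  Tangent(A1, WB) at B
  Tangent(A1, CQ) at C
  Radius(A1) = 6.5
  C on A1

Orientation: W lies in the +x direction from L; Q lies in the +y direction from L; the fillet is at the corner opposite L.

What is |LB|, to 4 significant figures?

66.38

L is at the origin; L and W share the same y with |LW| = 64.0 and W on the +x side, so W = (64.00, 0.000). LQ is vertical with |LQ| = 24.1 and Q on the +y side, so Q = (0.000, 24.10). The virtual corner opposite L is at (64.00, 24.10). The tangent condition forces FB to be normal to WB and the tangent condition forces FC to be normal to CQ, with radius 6.5, so the center F sits 6.5 in from both sides at F = (57.50, 17.60). That places the tangent points at B = (64.00, 17.60) on WB and C = (57.50, 24.10) on CQ. Then |LB| = |B − L| = 66.38.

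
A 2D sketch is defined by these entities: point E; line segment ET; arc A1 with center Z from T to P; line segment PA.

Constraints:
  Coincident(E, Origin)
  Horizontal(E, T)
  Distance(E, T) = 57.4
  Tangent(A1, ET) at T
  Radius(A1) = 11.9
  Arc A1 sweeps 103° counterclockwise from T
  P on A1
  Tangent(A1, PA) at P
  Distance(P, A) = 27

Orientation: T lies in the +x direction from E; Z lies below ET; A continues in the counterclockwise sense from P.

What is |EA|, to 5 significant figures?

66.053

E is at the origin; E and T share the same y with |ET| = 57.4 and T on the +x side, so T = (57.400, 0.0000). The tangent condition forces ZT to be normal to ET, so Z = T + (0, -11.9) = (57.400, -11.900). On A1, T sits at bearing 90° from Z; a 103° counterclockwise sweep puts P at bearing 193°, so P = Z + 11.9·(cos 193°, sin 193°) = (45.805, -14.577). Since A1 is tangent to PA there, ZP ⟂ PA, so PA runs along (−sin 193°, cos 193°); with |PA| = 27.0, A = (51.879, -40.885). Then |EA| = |A − E| = 66.053.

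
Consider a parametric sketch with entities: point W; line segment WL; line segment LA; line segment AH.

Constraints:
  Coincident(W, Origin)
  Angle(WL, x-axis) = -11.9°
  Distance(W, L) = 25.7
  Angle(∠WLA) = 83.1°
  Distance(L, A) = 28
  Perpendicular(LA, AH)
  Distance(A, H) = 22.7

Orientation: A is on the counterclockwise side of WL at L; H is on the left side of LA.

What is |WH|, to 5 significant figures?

25.071

∠WLA = 83.1°, so LA runs at -11.9° + (180° − 83.1°) = 85.000° from the x-axis; with |LA| = 28.0, A = L + 28.0·(cos 85.000°, sin 85.000°) = (27.588, 22.594). LA ⟂ AH; with |AH| = 22.7 on the left of LA, H = A + 22.7·(-0.99619, 0.087156) = (4.9744, 24.572). Then |WH| = |H − W| = 25.071.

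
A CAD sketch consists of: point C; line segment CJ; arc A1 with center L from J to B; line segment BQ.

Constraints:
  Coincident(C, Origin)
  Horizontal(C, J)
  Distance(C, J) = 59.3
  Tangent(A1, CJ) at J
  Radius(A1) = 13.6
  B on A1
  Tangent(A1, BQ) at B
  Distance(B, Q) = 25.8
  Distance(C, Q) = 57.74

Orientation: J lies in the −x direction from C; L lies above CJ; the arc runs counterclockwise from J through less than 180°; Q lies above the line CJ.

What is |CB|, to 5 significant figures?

47.398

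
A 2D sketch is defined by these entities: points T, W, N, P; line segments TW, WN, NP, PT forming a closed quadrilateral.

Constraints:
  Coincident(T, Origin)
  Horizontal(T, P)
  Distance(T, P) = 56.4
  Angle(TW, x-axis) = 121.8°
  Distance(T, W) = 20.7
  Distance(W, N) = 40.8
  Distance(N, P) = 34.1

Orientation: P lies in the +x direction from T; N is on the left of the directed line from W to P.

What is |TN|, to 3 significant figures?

36.5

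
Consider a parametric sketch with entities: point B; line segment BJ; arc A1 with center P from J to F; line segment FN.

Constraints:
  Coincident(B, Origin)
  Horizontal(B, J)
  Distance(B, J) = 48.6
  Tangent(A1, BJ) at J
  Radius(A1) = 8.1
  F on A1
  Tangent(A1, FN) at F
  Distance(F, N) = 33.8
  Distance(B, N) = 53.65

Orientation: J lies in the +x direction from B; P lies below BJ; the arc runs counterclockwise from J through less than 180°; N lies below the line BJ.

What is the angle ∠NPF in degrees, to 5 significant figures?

76.524°

Checks: |PF| = 8.100 ✓; ∠(PF, FN) = 90.00° ✓; |FN| = 33.80 ✓; |BN| = 53.65 ✓.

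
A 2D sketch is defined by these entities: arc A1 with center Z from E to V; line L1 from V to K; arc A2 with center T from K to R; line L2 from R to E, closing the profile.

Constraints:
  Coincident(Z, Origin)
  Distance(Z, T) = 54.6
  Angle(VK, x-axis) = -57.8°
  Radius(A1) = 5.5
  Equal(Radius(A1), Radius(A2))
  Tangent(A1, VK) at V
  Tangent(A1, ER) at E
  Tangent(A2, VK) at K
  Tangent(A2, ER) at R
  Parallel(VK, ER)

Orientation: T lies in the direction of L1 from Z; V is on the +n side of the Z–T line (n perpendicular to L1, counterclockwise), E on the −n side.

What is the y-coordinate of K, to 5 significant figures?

-43.271

Tangency of A1 to both parallel lines with radius 5.5 puts V and E at Z ± 5.5·n: V = (4.6541, 2.9308), E = (-4.6541, -2.9308). Equal radii place K and R the same way about T: K = T + 5.5·n = (33.749, -43.271), R = T − 5.5·n = (24.441, -49.133). So K.y = -43.271.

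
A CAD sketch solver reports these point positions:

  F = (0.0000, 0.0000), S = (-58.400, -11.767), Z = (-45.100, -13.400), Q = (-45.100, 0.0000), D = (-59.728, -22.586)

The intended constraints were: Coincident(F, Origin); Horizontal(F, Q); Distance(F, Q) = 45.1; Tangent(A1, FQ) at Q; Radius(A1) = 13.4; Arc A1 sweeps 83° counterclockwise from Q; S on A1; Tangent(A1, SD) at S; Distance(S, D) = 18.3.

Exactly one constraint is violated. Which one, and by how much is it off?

Distance(S, D) = 18.3 — off by 7.40.

F = (0.00, 0.00) ✓; F.y = 0.00, Q.y = 0.00 ✓; |FQ| = 45.10 ✓; ∠(ZQ, QF) = 90.00° ✓; |ZQ| = 13.40 ✓; bearing(Z→S) − bearing(Z→Q) = 83.00° ✓; |ZS| = 13.40 ✓; ∠(ZS, SD) = 90.00° ✓; |SD| = 10.90 ✗.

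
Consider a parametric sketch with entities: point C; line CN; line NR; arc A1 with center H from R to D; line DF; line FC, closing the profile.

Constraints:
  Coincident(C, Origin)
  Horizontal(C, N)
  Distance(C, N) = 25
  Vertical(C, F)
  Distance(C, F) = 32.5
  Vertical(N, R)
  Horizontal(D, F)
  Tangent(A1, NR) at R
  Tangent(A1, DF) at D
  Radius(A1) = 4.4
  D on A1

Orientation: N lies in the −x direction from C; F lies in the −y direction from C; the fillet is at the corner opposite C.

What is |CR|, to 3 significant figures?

37.6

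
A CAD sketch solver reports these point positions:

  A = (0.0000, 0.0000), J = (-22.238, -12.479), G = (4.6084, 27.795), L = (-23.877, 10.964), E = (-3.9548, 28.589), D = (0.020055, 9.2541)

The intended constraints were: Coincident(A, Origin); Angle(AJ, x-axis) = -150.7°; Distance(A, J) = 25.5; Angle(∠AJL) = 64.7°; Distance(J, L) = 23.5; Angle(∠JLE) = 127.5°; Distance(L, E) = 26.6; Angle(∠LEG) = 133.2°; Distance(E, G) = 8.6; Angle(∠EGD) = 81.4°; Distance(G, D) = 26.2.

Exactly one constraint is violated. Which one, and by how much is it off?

Distance(G, D) = 26.2 — off by 7.10.

A = (0.00, 0.00) ✓; AJ at -150.7° ✓; |AJ| = 25.50 ✓; ∠AJL = 64.70° ✓; |JL| = 23.50 ✓; ∠JLE = 127.5° ✓; |LE| = 26.60 ✓; ∠LEG = 133.2° ✓; |EG| = 8.600 ✓; ∠EGD = 81.40° ✓; |GD| = 19.10 ✗.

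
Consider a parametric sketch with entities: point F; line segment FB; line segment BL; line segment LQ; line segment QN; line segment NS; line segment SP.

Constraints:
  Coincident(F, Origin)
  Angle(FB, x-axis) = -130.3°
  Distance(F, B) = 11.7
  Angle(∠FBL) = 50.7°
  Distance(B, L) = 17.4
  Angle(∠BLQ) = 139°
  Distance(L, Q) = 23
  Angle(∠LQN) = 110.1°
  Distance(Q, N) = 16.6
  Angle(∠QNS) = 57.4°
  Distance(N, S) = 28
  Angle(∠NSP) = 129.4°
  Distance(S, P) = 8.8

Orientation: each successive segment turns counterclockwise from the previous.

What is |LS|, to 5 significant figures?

9.6264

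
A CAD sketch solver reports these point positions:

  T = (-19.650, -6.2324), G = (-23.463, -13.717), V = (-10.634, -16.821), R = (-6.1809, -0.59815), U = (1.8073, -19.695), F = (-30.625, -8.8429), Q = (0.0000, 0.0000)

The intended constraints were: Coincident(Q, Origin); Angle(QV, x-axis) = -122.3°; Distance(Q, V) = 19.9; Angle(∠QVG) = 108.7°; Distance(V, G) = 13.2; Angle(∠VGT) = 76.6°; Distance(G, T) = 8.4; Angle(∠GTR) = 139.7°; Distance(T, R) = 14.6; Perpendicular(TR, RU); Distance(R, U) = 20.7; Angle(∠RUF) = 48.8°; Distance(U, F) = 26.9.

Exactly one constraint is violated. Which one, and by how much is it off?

Distance(U, F) = 26.9 — off by 7.30.

Q = (0.00, 0.00) ✓; QV at -122.3° ✓; |QV| = 19.90 ✓; ∠QVG = 108.7° ✓; |VG| = 13.20 ✓; ∠VGT = 76.61° ✓; |GT| = 8.400 ✓; ∠GTR = 139.7° ✓; |TR| = 14.60 ✓; ∠(TR, RU) = 90.00° ✓; |RU| = 20.70 ✓; ∠RUF = 48.80° ✓; |UF| = 34.20 ✗.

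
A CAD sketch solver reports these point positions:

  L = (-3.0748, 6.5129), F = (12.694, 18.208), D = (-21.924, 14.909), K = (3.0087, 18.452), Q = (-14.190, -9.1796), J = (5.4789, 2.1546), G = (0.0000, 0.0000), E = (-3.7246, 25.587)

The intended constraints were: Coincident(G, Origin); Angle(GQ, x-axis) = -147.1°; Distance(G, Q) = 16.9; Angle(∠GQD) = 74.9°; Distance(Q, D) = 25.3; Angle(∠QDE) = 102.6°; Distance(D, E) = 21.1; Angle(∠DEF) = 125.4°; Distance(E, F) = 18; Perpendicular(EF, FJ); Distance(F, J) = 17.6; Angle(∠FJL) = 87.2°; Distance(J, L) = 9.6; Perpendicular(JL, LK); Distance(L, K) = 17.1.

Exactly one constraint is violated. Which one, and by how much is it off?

Distance(L, K) = 17.1 — off by 3.70.

G = (0.00, 0.00) ✓; GQ at -147.1° ✓; |GQ| = 16.90 ✓; ∠GQD = 74.90° ✓; |QD| = 25.30 ✓; ∠QDE = 102.6° ✓; |DE| = 21.10 ✓; ∠DEF = 125.4° ✓; |EF| = 18.00 ✓; ∠(EF, FJ) = 90.00° ✓; |FJ| = 17.60 ✓; ∠FJL = 87.20° ✓; |JL| = 9.600 ✓; ∠(JL, LK) = 90.00° ✓; |LK| = 13.40 ✗.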